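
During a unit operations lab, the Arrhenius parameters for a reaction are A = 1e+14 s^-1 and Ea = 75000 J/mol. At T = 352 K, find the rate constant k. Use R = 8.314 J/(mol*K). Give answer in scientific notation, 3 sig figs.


k = A * exp(-Ea/(R*T))
k = 1e+14 * exp(-75000 / (8.314 * 352))
k = 1e+14 * exp(-25.627638)
k = 7.41e+02


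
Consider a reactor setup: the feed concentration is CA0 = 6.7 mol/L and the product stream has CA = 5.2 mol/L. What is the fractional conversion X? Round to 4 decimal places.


X = (CA0 - CA) / CA0
X = (6.7 - 5.2) / 6.7
X = 1.5 / 6.7
X = 0.2239


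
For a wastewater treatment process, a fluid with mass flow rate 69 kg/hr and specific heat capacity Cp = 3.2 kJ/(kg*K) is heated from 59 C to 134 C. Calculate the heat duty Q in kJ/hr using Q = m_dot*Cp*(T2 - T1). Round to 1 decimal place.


Q = m_dot * Cp * (T2 - T1)
Q = 69 * 3.2 * (134 - 59)
Q = 69 * 3.2 * 75
Q = 16560.0 kJ/hr


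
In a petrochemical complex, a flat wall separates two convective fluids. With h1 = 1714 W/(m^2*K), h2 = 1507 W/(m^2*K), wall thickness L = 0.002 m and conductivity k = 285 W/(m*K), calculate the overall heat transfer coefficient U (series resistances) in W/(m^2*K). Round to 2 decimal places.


1/U = 1/h1 + L/k + 1/h2
1/U = 1/1714 + 0.002/285 + 1/1507
1/U = 0.0005834306 + 7.0175e-06 + 0.00066357
1/U = 0.0012540181
U = 797.44 W/(m^2*K)


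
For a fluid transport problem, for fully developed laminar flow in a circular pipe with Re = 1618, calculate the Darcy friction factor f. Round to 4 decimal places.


f = 64 / Re
f = 64 / 1618
f = 0.0396


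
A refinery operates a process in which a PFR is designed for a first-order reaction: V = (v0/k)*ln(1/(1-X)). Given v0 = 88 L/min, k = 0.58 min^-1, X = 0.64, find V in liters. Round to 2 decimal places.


V = (v0/k) * ln(1/(1-X))
V = (88/0.58) * ln(1/(1-0.64))
V = 151.724138 * ln(2.777778)
V = 151.724138 * 1.021651
V = 155.01 L


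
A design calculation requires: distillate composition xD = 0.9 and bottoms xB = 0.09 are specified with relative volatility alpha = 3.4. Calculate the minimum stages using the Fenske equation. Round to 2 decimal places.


N_min = ln((xD*(1-xB))/(xB*(1-xD))) / ln(alpha)
Numerator inside ln: 0.819 / 0.009 = 91.0
ln(91.0) = 4.51086
ln(alpha) = ln(3.4) = 1.223775
N_min = 4.51086 / 1.223775 = 3.69


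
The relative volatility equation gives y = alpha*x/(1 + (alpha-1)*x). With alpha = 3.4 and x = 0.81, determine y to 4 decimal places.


y = alpha*x / (1 + (alpha-1)*x)
y = 3.4*0.81 / (1 + (3.4-1)*0.81)
y = 2.754 / (1 + 1.944)
y = 2.754 / 2.944
y = 0.9355


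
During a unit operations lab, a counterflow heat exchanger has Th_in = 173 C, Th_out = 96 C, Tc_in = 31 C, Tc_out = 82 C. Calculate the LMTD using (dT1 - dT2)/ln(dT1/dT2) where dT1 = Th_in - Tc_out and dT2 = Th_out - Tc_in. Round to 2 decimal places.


dT1 = Th_in - Tc_out = 173 - 82 = 91
dT2 = Th_out - Tc_in = 96 - 31 = 65
LMTD = (dT1 - dT2) / ln(dT1/dT2)
LMTD = (91 - 65) / ln(91/65)
LMTD = 77.27 K


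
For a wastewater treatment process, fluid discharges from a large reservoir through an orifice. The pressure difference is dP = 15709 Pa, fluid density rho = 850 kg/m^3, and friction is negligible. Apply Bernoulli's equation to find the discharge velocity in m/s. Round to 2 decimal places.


v = sqrt(2*dP/rho)
v = sqrt(2*15709/850)
v = sqrt(36.962353)
v = 6.08 m/s


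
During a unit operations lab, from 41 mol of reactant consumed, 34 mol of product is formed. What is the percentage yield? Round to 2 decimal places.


Yield = (moles product / moles consumed) * 100%
Yield = (34 / 41) * 100
Yield = 0.8293 * 100
Yield = 82.93%


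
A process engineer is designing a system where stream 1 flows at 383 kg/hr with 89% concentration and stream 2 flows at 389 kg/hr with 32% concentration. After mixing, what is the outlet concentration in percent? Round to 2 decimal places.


Mass balance on solute: F1*x1 + F2*x2 = F3*x3
F3 = F1 + F2 = 383 + 389 = 772 kg/hr
x3 = (F1*x1 + F2*x2)/F3
x3 = (383*0.89 + 389*0.32) / 772
x3 = 60.28%


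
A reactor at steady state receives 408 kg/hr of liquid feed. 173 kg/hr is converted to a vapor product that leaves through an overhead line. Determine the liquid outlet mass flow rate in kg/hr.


Steady-state mass balance on the main outlet: F_out = F_in - F_removed
F_out = 408 - 173
F_out = 235 kg/hr


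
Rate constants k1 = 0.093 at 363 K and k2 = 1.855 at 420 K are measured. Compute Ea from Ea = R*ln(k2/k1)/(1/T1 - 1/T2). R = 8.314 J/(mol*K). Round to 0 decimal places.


Ea = R * ln(k2/k1) / (1/T1 - 1/T2)
ln(k2/k1) = ln(1.855/0.093) = 2.9930405
1/T1 - 1/T2 = 1/363 - 1/420 = 0.000373868556
Ea = 8.314 * 2.9930405 / 0.000373868556
Ea = 66559 J/mol


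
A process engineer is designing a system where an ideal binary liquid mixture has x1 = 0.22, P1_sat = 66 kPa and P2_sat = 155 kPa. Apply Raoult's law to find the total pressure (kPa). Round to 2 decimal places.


P = x1*P1_sat + x2*P2_sat
x2 = 1 - x1 = 1 - 0.22 = 0.78
P = 0.22*66 + 0.78*155
P = 14.52 + 120.9
P = 135.42 kPa


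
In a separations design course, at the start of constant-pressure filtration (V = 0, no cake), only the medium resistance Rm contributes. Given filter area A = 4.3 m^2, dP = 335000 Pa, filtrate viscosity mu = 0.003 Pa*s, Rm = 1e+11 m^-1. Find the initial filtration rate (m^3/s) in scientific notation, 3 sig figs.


rate = A * dP / (mu * Rm)
rate = 4.3 * 335000 / (0.003 * 1e+11)
rate = 1440500.0 / 3.000e+08
rate = 4.80e-03 m^3/s


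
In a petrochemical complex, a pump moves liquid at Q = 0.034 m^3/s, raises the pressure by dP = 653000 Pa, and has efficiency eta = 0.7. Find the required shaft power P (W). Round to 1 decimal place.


P = Q * dP / eta
P = 0.034 * 653000 / 0.7
P = 22202.0 / 0.7
P = 31717.1 W


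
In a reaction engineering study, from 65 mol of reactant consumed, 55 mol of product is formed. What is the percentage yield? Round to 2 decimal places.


Yield = (moles product / moles consumed) * 100%
Yield = (55 / 65) * 100
Yield = 0.8462 * 100
Yield = 84.62%


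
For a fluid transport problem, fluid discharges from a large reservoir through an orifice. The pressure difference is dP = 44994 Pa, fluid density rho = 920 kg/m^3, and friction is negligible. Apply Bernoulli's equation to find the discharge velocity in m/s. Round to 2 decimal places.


v = sqrt(2*dP/rho)
v = sqrt(2*44994/920)
v = sqrt(97.813043)
v = 9.89 m/s


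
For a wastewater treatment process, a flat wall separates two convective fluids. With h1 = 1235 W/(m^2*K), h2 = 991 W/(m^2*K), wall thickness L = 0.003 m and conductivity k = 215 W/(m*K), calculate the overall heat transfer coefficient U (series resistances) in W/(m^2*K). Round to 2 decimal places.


1/U = 1/h1 + L/k + 1/h2
1/U = 1/1235 + 0.003/215 + 1/991
1/U = 0.0008097166 + 1.39535e-05 + 0.0010090817
1/U = 0.0018327518
U = 545.63 W/(m^2*K)


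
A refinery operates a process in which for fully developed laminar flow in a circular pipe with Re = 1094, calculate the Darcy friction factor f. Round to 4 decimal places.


f = 64 / Re
f = 64 / 1094
f = 0.0585


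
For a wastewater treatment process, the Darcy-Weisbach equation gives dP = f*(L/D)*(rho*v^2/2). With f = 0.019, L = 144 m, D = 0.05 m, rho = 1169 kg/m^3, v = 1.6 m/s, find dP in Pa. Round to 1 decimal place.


dP = f * (L/D) * (rho*v^2/2)
dP = 0.019 * (144/0.05) * (1169*1.6^2/2)
L/D = 2880.0
rho*v^2/2 = 1169*2.56/2 = 1496.32
dP = 0.019 * 2880.0 * 1496.32
dP = 81878.6 Pa


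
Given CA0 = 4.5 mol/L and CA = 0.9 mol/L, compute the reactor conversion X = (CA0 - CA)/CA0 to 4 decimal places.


X = (CA0 - CA) / CA0
X = (4.5 - 0.9) / 4.5
X = 3.6 / 4.5
X = 0.8000


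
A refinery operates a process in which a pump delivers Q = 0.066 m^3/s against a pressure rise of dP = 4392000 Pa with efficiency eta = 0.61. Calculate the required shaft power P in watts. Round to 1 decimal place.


P = Q * dP / eta
P = 0.066 * 4392000 / 0.61
P = 289872.0 / 0.61
P = 475200.0 W


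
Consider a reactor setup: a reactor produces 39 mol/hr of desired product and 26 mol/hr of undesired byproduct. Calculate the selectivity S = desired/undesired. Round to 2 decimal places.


S = desired product rate / undesired product rate
S = 39 / 26
S = 1.50


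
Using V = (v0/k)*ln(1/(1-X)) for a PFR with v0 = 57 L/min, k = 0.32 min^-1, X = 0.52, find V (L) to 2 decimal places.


V = (v0/k) * ln(1/(1-X))
V = (57/0.32) * ln(1/(1-0.52))
V = 178.125 * ln(2.083333)
V = 178.125 * 0.733969
V = 130.74 L


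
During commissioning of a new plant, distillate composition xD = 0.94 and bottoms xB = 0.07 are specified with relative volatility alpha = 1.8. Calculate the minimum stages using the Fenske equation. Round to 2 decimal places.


N_min = ln((xD*(1-xB))/(xB*(1-xD))) / ln(alpha)
Numerator inside ln: 0.8742 / 0.0042 = 208.142857
ln(208.142857) = 5.338225
ln(alpha) = ln(1.8) = 0.587787
N_min = 5.338225 / 0.587787 = 9.08


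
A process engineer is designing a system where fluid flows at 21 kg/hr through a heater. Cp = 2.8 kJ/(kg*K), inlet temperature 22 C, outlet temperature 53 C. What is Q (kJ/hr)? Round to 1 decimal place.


Q = m_dot * Cp * (T2 - T1)
Q = 21 * 2.8 * (53 - 22)
Q = 21 * 2.8 * 31
Q = 1822.8 kJ/hr


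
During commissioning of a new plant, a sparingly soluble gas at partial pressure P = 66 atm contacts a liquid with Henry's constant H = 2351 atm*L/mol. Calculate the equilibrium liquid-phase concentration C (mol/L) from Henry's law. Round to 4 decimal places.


C = P / H
C = 66 / 2351
C = 0.0281 mol/L


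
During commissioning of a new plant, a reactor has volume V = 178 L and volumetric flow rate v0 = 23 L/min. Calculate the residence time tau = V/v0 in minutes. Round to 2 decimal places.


tau = V / v0
tau = 178 / 23
tau = 7.74 min


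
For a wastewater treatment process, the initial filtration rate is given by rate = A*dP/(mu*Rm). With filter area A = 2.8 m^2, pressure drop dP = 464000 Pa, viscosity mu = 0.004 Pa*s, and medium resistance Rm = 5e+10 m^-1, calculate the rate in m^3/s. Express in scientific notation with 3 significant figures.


rate = A * dP / (mu * Rm)
rate = 2.8 * 464000 / (0.004 * 5e+10)
rate = 1299200.0 / 2.000e+08
rate = 6.50e-03 m^3/s


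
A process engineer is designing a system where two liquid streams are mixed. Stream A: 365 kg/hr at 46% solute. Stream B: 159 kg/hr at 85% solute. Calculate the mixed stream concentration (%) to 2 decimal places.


Mass balance on solute: F1*x1 + F2*x2 = F3*x3
F3 = F1 + F2 = 365 + 159 = 524 kg/hr
x3 = (F1*x1 + F2*x2)/F3
x3 = (365*0.46 + 159*0.85) / 524
x3 = 57.83%


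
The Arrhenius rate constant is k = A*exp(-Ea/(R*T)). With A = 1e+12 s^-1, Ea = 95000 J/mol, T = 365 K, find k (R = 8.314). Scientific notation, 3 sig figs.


k = A * exp(-Ea/(R*T))
k = 1e+12 * exp(-95000 / (8.314 * 365))
k = 1e+12 * exp(-31.305505)
k = 2.54e-02


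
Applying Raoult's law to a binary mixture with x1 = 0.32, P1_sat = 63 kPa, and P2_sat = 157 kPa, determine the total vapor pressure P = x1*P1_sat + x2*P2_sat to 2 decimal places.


P = x1*P1_sat + x2*P2_sat
x2 = 1 - x1 = 1 - 0.32 = 0.68
P = 0.32*63 + 0.68*157
P = 20.16 + 106.76
P = 126.92 kPa


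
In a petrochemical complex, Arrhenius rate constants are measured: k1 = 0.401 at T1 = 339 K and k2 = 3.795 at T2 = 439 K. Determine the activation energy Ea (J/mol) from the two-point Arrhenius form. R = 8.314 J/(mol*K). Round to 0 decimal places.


Ea = R * ln(k2/k1) / (1/T1 - 1/T2)
ln(k2/k1) = ln(3.795/0.401) = 2.2474783
1/T1 - 1/T2 = 1/339 - 1/439 = 0.000671948179
Ea = 8.314 * 2.2474783 / 0.000671948179
Ea = 27808 J/mol


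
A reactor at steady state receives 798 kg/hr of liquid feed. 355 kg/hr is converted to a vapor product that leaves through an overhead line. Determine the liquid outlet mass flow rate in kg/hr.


Steady-state mass balance on the main outlet: F_out = F_in - F_removed
F_out = 798 - 355
F_out = 443 kg/hr


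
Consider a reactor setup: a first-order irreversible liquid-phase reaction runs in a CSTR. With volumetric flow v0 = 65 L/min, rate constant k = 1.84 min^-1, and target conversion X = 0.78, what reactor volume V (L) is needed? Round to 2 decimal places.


V = v0 * X / (k * (1 - X))
V = 65 * 0.78 / (1.84 * (1 - 0.78))
V = 50.7 / (1.84 * 0.22)
V = 50.7 / 0.4048
V = 125.25 L


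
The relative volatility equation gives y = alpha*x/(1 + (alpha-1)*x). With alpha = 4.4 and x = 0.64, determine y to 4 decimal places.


y = alpha*x / (1 + (alpha-1)*x)
y = 4.4*0.64 / (1 + (4.4-1)*0.64)
y = 2.816 / (1 + 2.176)
y = 2.816 / 3.176
y = 0.8866


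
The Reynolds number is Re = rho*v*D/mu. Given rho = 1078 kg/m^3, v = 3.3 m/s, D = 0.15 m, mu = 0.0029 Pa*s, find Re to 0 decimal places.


Re = rho * v * D / mu
Re = 1078 * 3.3 * 0.15 / 0.0029
Re = 533.61 / 0.0029
Re = 184003


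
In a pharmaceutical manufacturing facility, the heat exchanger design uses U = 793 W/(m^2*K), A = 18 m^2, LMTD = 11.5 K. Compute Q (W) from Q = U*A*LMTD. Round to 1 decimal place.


Q = U * A * LMTD
Q = 793 * 18 * 11.5
Q = 164151.0 W


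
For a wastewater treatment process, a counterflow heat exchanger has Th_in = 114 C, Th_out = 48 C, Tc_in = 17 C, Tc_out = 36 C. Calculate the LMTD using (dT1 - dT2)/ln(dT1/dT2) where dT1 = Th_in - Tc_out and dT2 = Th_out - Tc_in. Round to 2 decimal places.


dT1 = Th_in - Tc_out = 114 - 36 = 78
dT2 = Th_out - Tc_in = 48 - 17 = 31
LMTD = (dT1 - dT2) / ln(dT1/dT2)
LMTD = (78 - 31) / ln(78/31)
LMTD = 50.94 K


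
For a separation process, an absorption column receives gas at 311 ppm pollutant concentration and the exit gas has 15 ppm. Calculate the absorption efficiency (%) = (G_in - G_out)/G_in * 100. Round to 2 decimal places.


Efficiency = (G_in - G_out) / G_in * 100%
Efficiency = (311 - 15) / 311 * 100
Efficiency = 296 / 311 * 100
Efficiency = 95.18%


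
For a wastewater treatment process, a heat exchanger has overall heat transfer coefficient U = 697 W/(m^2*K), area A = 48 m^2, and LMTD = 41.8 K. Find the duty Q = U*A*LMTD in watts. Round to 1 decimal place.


Q = U * A * LMTD
Q = 697 * 48 * 41.8
Q = 1398460.8 W


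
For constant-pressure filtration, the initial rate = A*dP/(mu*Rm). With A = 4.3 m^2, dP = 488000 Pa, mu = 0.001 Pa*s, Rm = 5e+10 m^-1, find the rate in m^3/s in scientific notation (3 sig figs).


rate = A * dP / (mu * Rm)
rate = 4.3 * 488000 / (0.001 * 5e+10)
rate = 2098400.0 / 5.000e+07
rate = 4.20e-02 m^3/s


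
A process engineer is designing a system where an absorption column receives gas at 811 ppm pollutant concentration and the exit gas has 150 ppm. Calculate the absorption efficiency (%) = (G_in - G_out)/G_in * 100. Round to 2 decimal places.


Efficiency = (G_in - G_out) / G_in * 100%
Efficiency = (811 - 150) / 811 * 100
Efficiency = 661 / 811 * 100
Efficiency = 81.50%


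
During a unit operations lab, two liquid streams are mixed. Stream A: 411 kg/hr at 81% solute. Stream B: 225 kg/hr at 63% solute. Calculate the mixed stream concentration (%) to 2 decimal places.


Mass balance on solute: F1*x1 + F2*x2 = F3*x3
F3 = F1 + F2 = 411 + 225 = 636 kg/hr
x3 = (F1*x1 + F2*x2)/F3
x3 = (411*0.81 + 225*0.63) / 636
x3 = 74.63%


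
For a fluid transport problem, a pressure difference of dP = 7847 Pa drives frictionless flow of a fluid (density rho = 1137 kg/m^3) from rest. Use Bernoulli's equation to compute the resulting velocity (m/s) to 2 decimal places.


v = sqrt(2*dP/rho)
v = sqrt(2*7847/1137)
v = sqrt(13.80299)
v = 3.72 m/s


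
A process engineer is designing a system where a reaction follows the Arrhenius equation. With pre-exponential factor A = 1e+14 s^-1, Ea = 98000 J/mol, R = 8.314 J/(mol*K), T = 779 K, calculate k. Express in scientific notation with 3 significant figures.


k = A * exp(-Ea/(R*T))
k = 1e+14 * exp(-98000 / (8.314 * 779))
k = 1e+14 * exp(-15.131382)
k = 2.68e+07


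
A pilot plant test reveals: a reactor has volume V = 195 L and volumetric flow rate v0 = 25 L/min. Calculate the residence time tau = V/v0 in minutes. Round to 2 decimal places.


tau = V / v0
tau = 195 / 25
tau = 7.80 min


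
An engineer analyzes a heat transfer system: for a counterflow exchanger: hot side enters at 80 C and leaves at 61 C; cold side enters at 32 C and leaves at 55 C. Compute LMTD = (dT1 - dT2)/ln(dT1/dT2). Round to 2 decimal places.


dT1 = Th_in - Tc_out = 80 - 55 = 25
dT2 = Th_out - Tc_in = 61 - 32 = 29
LMTD = (dT1 - dT2) / ln(dT1/dT2)
LMTD = (25 - 29) / ln(25/29)
LMTD = 26.95 K


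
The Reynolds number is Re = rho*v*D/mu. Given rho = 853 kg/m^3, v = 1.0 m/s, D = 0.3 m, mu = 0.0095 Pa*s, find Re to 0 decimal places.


Re = rho * v * D / mu
Re = 853 * 1.0 * 0.3 / 0.0095
Re = 255.9 / 0.0095
Re = 26937


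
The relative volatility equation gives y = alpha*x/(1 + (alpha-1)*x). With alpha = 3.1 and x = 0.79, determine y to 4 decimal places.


y = alpha*x / (1 + (alpha-1)*x)
y = 3.1*0.79 / (1 + (3.1-1)*0.79)
y = 2.449 / (1 + 1.659)
y = 2.449 / 2.659
y = 0.9210


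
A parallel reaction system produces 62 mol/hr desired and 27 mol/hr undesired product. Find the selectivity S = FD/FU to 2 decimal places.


S = desired product rate / undesired product rate
S = 62 / 27
S = 2.30


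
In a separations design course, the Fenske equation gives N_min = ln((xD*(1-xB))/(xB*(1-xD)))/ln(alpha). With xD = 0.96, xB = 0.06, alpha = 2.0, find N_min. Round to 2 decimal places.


N_min = ln((xD*(1-xB))/(xB*(1-xD))) / ln(alpha)
Numerator inside ln: 0.9024 / 0.0024 = 376.0
ln(376.0) = 5.929589
ln(alpha) = ln(2.0) = 0.693147
N_min = 5.929589 / 0.693147 = 8.55


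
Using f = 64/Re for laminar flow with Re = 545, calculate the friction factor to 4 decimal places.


f = 64 / Re
f = 64 / 545
f = 0.1174


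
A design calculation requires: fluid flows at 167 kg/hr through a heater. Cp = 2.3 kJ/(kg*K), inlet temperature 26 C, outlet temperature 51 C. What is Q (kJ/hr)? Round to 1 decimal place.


Q = m_dot * Cp * (T2 - T1)
Q = 167 * 2.3 * (51 - 26)
Q = 167 * 2.3 * 25
Q = 9602.5 kJ/hr


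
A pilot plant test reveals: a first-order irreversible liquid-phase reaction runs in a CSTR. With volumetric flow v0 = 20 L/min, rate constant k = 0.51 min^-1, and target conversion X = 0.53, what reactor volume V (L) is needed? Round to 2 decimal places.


V = v0 * X / (k * (1 - X))
V = 20 * 0.53 / (0.51 * (1 - 0.53))
V = 10.6 / (0.51 * 0.47)
V = 10.6 / 0.2397
V = 44.22 L


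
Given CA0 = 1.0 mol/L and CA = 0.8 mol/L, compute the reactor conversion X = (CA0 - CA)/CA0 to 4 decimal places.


X = (CA0 - CA) / CA0
X = (1.0 - 0.8) / 1.0
X = 0.2 / 1.0
X = 0.2000


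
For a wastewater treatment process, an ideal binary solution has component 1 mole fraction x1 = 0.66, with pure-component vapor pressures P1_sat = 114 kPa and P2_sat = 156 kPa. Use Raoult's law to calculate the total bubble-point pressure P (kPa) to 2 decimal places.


P = x1*P1_sat + x2*P2_sat
x2 = 1 - x1 = 1 - 0.66 = 0.34
P = 0.66*114 + 0.34*156
P = 75.24 + 53.04
P = 128.28 kPa


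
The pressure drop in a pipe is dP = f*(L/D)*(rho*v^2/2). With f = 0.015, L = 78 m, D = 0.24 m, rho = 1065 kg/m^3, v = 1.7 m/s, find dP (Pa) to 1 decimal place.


dP = f * (L/D) * (rho*v^2/2)
dP = 0.015 * (78/0.24) * (1065*1.7^2/2)
L/D = 325.0
rho*v^2/2 = 1065*2.89/2 = 1538.925
dP = 0.015 * 325.0 * 1538.925
dP = 7502.3 Pa


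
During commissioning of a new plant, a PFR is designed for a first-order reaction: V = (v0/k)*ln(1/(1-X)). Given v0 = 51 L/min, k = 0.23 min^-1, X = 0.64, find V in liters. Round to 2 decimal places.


V = (v0/k) * ln(1/(1-X))
V = (51/0.23) * ln(1/(1-0.64))
V = 221.73913 * ln(2.777778)
V = 221.73913 * 1.021651
V = 226.54 L


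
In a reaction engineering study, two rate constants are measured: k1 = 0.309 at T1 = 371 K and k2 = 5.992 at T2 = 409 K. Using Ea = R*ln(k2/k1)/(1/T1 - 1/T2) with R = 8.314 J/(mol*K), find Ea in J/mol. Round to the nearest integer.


Ea = R * ln(k2/k1) / (1/T1 - 1/T2)
ln(k2/k1) = ln(5.992/0.309) = 2.9648392
1/T1 - 1/T2 = 1/371 - 1/409 = 0.000250430015
Ea = 8.314 * 2.9648392 / 0.000250430015
Ea = 98429 J/mol


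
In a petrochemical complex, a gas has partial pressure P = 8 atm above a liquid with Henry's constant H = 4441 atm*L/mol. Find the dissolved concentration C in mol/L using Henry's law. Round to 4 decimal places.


C = P / H
C = 8 / 4441
C = 0.0018 mol/L


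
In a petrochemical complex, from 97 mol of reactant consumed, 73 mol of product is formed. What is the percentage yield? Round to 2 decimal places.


Yield = (moles product / moles consumed) * 100%
Yield = (73 / 97) * 100
Yield = 0.7526 * 100
Yield = 75.26%


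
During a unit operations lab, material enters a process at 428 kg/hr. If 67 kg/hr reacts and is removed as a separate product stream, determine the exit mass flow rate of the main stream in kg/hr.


Steady-state mass balance on the main outlet: F_out = F_in - F_removed
F_out = 428 - 67
F_out = 361 kg/hr


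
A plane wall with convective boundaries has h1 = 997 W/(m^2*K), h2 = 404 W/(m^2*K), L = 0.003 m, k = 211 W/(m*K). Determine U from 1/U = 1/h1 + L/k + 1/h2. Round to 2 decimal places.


1/U = 1/h1 + L/k + 1/h2
1/U = 1/997 + 0.003/211 + 1/404
1/U = 0.001003009 + 1.4218e-05 + 0.0024752475
1/U = 0.0034924745
U = 286.33 W/(m^2*K)


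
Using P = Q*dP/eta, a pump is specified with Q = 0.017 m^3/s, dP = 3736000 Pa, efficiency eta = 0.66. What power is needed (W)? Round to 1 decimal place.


P = Q * dP / eta
P = 0.017 * 3736000 / 0.66
P = 63512.0 / 0.66
P = 96230.3 W


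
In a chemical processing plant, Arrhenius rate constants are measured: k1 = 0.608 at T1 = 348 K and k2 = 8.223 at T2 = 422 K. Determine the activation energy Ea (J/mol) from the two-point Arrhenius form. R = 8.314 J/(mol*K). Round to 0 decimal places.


Ea = R * ln(k2/k1) / (1/T1 - 1/T2)
ln(k2/k1) = ln(8.223/0.608) = 2.6045155
1/T1 - 1/T2 = 1/348 - 1/422 = 0.000503894972
Ea = 8.314 * 2.6045155 / 0.000503894972
Ea = 42973 J/mol


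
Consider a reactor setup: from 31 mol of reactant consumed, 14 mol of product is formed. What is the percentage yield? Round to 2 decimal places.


Yield = (moles product / moles consumed) * 100%
Yield = (14 / 31) * 100
Yield = 0.4516 * 100
Yield = 45.16%


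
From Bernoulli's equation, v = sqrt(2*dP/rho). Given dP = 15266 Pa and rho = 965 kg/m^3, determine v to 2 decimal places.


v = sqrt(2*dP/rho)
v = sqrt(2*15266/965)
v = sqrt(31.639378)
v = 5.62 m/s


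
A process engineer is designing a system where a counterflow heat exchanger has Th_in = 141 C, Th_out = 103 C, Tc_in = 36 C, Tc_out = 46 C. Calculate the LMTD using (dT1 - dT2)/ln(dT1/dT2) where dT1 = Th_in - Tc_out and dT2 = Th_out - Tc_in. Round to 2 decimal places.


dT1 = Th_in - Tc_out = 141 - 46 = 95
dT2 = Th_out - Tc_in = 103 - 36 = 67
LMTD = (dT1 - dT2) / ln(dT1/dT2)
LMTD = (95 - 67) / ln(95/67)
LMTD = 80.19 K


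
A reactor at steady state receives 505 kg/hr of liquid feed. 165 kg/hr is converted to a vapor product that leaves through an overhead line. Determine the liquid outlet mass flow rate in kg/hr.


Steady-state mass balance on the main outlet: F_out = F_in - F_removed
F_out = 505 - 165
F_out = 340 kg/hr


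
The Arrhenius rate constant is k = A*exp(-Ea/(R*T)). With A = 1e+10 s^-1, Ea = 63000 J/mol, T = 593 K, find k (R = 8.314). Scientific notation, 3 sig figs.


k = A * exp(-Ea/(R*T))
k = 1e+10 * exp(-63000 / (8.314 * 593))
k = 1e+10 * exp(-12.778381)
k = 2.82e+04


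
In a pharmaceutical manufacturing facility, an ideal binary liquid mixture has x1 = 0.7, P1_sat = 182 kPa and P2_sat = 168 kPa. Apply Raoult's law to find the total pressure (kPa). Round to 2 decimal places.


P = x1*P1_sat + x2*P2_sat
x2 = 1 - x1 = 1 - 0.7 = 0.3
P = 0.7*182 + 0.3*168
P = 127.4 + 50.4
P = 177.80 kPa


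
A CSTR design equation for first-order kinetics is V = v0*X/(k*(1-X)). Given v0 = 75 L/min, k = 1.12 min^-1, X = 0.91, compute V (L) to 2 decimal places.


V = v0 * X / (k * (1 - X))
V = 75 * 0.91 / (1.12 * (1 - 0.91))
V = 68.25 / (1.12 * 0.09)
V = 68.25 / 0.1008
V = 677.08 L


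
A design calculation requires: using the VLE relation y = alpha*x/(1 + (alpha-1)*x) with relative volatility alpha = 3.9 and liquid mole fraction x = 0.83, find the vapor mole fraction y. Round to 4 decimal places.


y = alpha*x / (1 + (alpha-1)*x)
y = 3.9*0.83 / (1 + (3.9-1)*0.83)
y = 3.237 / (1 + 2.407)
y = 3.237 / 3.407
y = 0.9501


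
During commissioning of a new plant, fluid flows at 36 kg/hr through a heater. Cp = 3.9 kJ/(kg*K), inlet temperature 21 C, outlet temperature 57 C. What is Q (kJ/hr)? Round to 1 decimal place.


Q = m_dot * Cp * (T2 - T1)
Q = 36 * 3.9 * (57 - 21)
Q = 36 * 3.9 * 36
Q = 5054.4 kJ/hr


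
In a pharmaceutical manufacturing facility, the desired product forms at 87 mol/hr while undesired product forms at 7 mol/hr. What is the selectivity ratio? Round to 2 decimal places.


S = desired product rate / undesired product rate
S = 87 / 7
S = 12.43


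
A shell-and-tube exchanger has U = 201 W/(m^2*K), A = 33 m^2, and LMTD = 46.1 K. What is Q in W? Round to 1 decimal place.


Q = U * A * LMTD
Q = 201 * 33 * 46.1
Q = 305781.3 W


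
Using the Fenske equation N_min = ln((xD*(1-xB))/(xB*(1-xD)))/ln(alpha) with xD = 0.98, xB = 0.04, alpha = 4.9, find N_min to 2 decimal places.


N_min = ln((xD*(1-xB))/(xB*(1-xD))) / ln(alpha)
Numerator inside ln: 0.9408 / 0.0008 = 1176.0
ln(1176.0) = 7.069874
ln(alpha) = ln(4.9) = 1.589235
N_min = 7.069874 / 1.589235 = 4.45


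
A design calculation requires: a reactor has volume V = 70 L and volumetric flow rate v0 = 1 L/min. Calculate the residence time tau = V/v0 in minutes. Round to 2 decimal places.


tau = V / v0
tau = 70 / 1
tau = 70.00 min


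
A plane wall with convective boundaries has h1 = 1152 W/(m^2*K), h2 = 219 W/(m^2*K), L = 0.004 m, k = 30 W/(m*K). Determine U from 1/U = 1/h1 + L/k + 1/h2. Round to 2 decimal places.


1/U = 1/h1 + L/k + 1/h2
1/U = 1/1152 + 0.004/30 + 1/219
1/U = 0.0008680556 + 0.0001333333 + 0.00456621
1/U = 0.0055675989
U = 179.61 W/(m^2*K)


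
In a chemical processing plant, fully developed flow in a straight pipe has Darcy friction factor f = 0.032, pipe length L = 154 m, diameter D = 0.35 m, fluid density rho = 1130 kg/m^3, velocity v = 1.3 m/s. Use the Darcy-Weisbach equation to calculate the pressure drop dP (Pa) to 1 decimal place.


dP = f * (L/D) * (rho*v^2/2)
dP = 0.032 * (154/0.35) * (1130*1.3^2/2)
L/D = 440.0
rho*v^2/2 = 1130*1.69/2 = 954.85
dP = 0.032 * 440.0 * 954.85
dP = 13444.3 Pa


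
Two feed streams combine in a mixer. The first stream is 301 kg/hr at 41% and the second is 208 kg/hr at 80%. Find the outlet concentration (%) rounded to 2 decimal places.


Mass balance on solute: F1*x1 + F2*x2 = F3*x3
F3 = F1 + F2 = 301 + 208 = 509 kg/hr
x3 = (F1*x1 + F2*x2)/F3
x3 = (301*0.41 + 208*0.8) / 509
x3 = 56.94%


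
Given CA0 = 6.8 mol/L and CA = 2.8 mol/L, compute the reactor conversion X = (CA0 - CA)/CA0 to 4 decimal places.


X = (CA0 - CA) / CA0
X = (6.8 - 2.8) / 6.8
X = 4.0 / 6.8
X = 0.5882


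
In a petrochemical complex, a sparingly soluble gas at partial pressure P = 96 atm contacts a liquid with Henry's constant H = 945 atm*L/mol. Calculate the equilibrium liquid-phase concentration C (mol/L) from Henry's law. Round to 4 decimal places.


C = P / H
C = 96 / 945
C = 0.1016 mol/L


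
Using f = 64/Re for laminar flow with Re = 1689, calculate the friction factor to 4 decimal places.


f = 64 / Re
f = 64 / 1689
f = 0.0379


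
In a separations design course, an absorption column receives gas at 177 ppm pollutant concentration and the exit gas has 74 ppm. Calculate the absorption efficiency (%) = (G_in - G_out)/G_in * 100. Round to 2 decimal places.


Efficiency = (G_in - G_out) / G_in * 100%
Efficiency = (177 - 74) / 177 * 100
Efficiency = 103 / 177 * 100
Efficiency = 58.19%


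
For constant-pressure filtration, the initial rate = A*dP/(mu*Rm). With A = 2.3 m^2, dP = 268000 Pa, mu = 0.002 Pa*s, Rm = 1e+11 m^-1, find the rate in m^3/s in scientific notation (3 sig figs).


rate = A * dP / (mu * Rm)
rate = 2.3 * 268000 / (0.002 * 1e+11)
rate = 616400.0 / 2.000e+08
rate = 3.08e-03 m^3/s


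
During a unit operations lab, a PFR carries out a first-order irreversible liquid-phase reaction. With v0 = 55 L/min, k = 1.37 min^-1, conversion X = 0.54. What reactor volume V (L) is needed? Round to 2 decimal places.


V = (v0/k) * ln(1/(1-X))
V = (55/1.37) * ln(1/(1-0.54))
V = 40.145985 * ln(2.173913)
V = 40.145985 * 0.776529
V = 31.17 L


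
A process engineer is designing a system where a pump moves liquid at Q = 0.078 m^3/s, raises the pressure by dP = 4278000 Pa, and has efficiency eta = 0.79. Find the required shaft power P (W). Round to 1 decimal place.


P = Q * dP / eta
P = 0.078 * 4278000 / 0.79
P = 333684.0 / 0.79
P = 422384.8 W


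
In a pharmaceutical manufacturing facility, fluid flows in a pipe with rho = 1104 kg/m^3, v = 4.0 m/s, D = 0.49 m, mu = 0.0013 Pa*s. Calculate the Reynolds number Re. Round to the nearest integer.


Re = rho * v * D / mu
Re = 1104 * 4.0 * 0.49 / 0.0013
Re = 2163.84 / 0.0013
Re = 1664492


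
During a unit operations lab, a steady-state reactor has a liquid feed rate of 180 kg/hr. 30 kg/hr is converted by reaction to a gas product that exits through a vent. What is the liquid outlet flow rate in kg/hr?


Steady-state mass balance on the main outlet: F_out = F_in - F_removed
F_out = 180 - 30
F_out = 150 kg/hr


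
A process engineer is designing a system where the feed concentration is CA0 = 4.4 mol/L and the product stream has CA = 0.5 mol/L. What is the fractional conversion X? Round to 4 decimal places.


X = (CA0 - CA) / CA0
X = (4.4 - 0.5) / 4.4
X = 3.9 / 4.4
X = 0.8864


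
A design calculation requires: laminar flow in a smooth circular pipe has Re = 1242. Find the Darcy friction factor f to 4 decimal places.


f = 64 / Re
f = 64 / 1242
f = 0.0515


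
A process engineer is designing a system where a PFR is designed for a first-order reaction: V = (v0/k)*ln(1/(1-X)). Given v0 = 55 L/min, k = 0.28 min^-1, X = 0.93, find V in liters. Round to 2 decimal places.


V = (v0/k) * ln(1/(1-X))
V = (55/0.28) * ln(1/(1-0.93))
V = 196.428571 * ln(14.285714)
V = 196.428571 * 2.65926
V = 522.35 L


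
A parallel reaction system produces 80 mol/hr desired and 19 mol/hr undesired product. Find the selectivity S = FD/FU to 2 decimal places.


S = desired product rate / undesired product rate
S = 80 / 19
S = 4.21


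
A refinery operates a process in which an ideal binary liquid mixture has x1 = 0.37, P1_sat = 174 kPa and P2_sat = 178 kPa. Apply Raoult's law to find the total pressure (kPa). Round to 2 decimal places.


P = x1*P1_sat + x2*P2_sat
x2 = 1 - x1 = 1 - 0.37 = 0.63
P = 0.37*174 + 0.63*178
P = 64.38 + 112.14
P = 176.52 kPa


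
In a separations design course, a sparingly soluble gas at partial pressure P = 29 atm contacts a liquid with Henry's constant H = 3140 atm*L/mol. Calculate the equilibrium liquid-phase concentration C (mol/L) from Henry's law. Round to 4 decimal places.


C = P / H
C = 29 / 3140
C = 0.0092 mol/L


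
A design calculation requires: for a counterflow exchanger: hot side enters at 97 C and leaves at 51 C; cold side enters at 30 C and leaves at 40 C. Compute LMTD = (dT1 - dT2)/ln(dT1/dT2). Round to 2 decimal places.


dT1 = Th_in - Tc_out = 97 - 40 = 57
dT2 = Th_out - Tc_in = 51 - 30 = 21
LMTD = (dT1 - dT2) / ln(dT1/dT2)
LMTD = (57 - 21) / ln(57/21)
LMTD = 36.05 K


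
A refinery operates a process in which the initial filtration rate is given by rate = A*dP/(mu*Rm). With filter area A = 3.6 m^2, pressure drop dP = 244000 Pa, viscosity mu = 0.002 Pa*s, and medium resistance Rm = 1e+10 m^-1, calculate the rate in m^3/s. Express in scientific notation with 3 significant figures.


rate = A * dP / (mu * Rm)
rate = 3.6 * 244000 / (0.002 * 1e+10)
rate = 878400.0 / 2.000e+07
rate = 4.39e-02 m^3/s


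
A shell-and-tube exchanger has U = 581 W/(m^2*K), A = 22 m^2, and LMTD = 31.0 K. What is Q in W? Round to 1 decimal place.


Q = U * A * LMTD
Q = 581 * 22 * 31.0
Q = 396242.0 W


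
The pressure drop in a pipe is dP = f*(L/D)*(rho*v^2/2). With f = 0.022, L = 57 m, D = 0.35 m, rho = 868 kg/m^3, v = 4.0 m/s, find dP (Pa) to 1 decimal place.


dP = f * (L/D) * (rho*v^2/2)
dP = 0.022 * (57/0.35) * (868*4.0^2/2)
L/D = 162.85714286
rho*v^2/2 = 868*16.0/2 = 6944.0
dP = 0.022 * 162.85714286 * 6944.0
dP = 24879.4 Pa


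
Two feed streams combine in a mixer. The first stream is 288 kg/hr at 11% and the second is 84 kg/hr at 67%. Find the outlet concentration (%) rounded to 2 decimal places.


Mass balance on solute: F1*x1 + F2*x2 = F3*x3
F3 = F1 + F2 = 288 + 84 = 372 kg/hr
x3 = (F1*x1 + F2*x2)/F3
x3 = (288*0.11 + 84*0.67) / 372
x3 = 23.65%


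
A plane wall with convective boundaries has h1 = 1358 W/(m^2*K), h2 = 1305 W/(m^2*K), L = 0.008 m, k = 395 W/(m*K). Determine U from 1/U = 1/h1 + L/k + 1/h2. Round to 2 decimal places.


1/U = 1/h1 + L/k + 1/h2
1/U = 1/1358 + 0.008/395 + 1/1305
1/U = 0.000736377 + 2.02532e-05 + 0.0007662835
1/U = 0.0015229137
U = 656.64 W/(m^2*K)


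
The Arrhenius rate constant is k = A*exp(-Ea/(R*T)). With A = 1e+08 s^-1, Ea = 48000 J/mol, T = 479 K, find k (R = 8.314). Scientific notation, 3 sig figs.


k = A * exp(-Ea/(R*T))
k = 1e+08 * exp(-48000 / (8.314 * 479))
k = 1e+08 * exp(-12.053015)
k = 5.83e+02


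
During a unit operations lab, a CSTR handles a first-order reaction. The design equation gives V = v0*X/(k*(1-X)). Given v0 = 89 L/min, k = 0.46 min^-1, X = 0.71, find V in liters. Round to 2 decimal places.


V = v0 * X / (k * (1 - X))
V = 89 * 0.71 / (0.46 * (1 - 0.71))
V = 63.19 / (0.46 * 0.29)
V = 63.19 / 0.1334
V = 473.69 L


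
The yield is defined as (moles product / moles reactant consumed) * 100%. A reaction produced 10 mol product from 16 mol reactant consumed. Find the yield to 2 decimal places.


Yield = (moles product / moles consumed) * 100%
Yield = (10 / 16) * 100
Yield = 0.625 * 100
Yield = 62.50%


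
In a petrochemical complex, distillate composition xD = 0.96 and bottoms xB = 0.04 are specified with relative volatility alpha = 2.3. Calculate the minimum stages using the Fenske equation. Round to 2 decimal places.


N_min = ln((xD*(1-xB))/(xB*(1-xD))) / ln(alpha)
Numerator inside ln: 0.9216 / 0.0016 = 576.0
ln(576.0) = 6.356108
ln(alpha) = ln(2.3) = 0.832909
N_min = 6.356108 / 0.832909 = 7.63


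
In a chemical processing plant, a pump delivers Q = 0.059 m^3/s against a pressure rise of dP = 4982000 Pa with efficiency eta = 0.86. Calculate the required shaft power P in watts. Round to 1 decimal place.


P = Q * dP / eta
P = 0.059 * 4982000 / 0.86
P = 293938.0 / 0.86
P = 341788.4 W


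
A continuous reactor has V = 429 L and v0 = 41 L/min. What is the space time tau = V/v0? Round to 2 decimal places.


tau = V / v0
tau = 429 / 41
tau = 10.46 min


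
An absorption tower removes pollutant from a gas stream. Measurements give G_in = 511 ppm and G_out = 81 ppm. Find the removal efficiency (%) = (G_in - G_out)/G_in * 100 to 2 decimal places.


Efficiency = (G_in - G_out) / G_in * 100%
Efficiency = (511 - 81) / 511 * 100
Efficiency = 430 / 511 * 100
Efficiency = 84.15%


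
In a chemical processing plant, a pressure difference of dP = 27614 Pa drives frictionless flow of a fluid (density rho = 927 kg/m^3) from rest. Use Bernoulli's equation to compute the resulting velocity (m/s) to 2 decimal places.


v = sqrt(2*dP/rho)
v = sqrt(2*27614/927)
v = sqrt(59.577131)
v = 7.72 m/s


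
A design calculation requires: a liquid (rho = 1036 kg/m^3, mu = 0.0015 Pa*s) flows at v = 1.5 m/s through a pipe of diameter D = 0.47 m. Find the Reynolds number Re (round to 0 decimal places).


Re = rho * v * D / mu
Re = 1036 * 1.5 * 0.47 / 0.0015
Re = 730.38 / 0.0015
Re = 486920


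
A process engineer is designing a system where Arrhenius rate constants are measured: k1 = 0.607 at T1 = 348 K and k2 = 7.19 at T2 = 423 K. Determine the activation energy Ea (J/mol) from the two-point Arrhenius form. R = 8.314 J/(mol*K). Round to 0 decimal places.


Ea = R * ln(k2/k1) / (1/T1 - 1/T2)
ln(k2/k1) = ln(7.19/0.607) = 2.4719177
1/T1 - 1/T2 = 1/348 - 1/423 = 0.000509497025
Ea = 8.314 * 2.4719177 / 0.000509497025
Ea = 40337 J/mol


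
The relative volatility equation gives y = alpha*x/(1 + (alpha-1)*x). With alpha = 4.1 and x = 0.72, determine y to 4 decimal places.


y = alpha*x / (1 + (alpha-1)*x)
y = 4.1*0.72 / (1 + (4.1-1)*0.72)
y = 2.952 / (1 + 2.232)
y = 2.952 / 3.232
y = 0.9134


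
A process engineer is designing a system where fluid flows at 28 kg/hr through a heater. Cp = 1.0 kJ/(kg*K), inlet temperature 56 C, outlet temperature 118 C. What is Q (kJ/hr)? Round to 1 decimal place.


Q = m_dot * Cp * (T2 - T1)
Q = 28 * 1.0 * (118 - 56)
Q = 28 * 1.0 * 62
Q = 1736.0 kJ/hr


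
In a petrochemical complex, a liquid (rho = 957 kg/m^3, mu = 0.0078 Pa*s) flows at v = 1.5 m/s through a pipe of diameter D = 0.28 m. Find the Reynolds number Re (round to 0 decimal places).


Re = rho * v * D / mu
Re = 957 * 1.5 * 0.28 / 0.0078
Re = 401.94 / 0.0078
Re = 51531


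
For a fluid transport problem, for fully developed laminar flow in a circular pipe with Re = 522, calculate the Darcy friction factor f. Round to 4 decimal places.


f = 64 / Re
f = 64 / 522
f = 0.1226


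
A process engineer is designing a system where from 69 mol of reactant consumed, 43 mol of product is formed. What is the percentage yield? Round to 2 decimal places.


Yield = (moles product / moles consumed) * 100%
Yield = (43 / 69) * 100
Yield = 0.6232 * 100
Yield = 62.32%


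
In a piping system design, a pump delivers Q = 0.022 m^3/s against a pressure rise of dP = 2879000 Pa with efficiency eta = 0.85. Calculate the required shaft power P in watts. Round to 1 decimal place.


P = Q * dP / eta
P = 0.022 * 2879000 / 0.85
P = 63338.0 / 0.85
P = 74515.3 W


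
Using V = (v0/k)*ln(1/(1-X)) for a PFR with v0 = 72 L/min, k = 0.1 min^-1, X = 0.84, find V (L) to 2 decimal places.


V = (v0/k) * ln(1/(1-X))
V = (72/0.1) * ln(1/(1-0.84))
V = 720.0 * ln(6.25)
V = 720.0 * 1.832581
V = 1319.46 L


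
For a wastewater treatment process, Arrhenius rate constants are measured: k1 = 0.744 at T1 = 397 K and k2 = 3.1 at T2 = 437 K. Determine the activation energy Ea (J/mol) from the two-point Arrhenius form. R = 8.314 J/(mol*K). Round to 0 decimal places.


Ea = R * ln(k2/k1) / (1/T1 - 1/T2)
ln(k2/k1) = ln(3.1/0.744) = 1.4271164
1/T1 - 1/T2 = 1/397 - 1/437 = 0.000230562168
Ea = 8.314 * 1.4271164 / 0.000230562168
Ea = 51461 J/mol


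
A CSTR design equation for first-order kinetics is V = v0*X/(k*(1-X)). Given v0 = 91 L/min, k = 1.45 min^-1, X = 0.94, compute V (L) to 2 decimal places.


V = v0 * X / (k * (1 - X))
V = 91 * 0.94 / (1.45 * (1 - 0.94))
V = 85.54 / (1.45 * 0.06)
V = 85.54 / 0.087
V = 983.22 L


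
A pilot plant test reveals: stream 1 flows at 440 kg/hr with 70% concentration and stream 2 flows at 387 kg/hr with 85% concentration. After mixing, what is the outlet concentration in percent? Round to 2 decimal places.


Mass balance on solute: F1*x1 + F2*x2 = F3*x3
F3 = F1 + F2 = 440 + 387 = 827 kg/hr
x3 = (F1*x1 + F2*x2)/F3
x3 = (440*0.7 + 387*0.85) / 827
x3 = 77.02%


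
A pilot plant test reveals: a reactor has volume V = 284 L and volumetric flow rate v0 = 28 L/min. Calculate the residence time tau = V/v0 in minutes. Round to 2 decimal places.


tau = V / v0
tau = 284 / 28
tau = 10.14 min


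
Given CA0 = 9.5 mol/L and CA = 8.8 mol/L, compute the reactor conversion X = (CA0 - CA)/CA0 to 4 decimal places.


X = (CA0 - CA) / CA0
X = (9.5 - 8.8) / 9.5
X = 0.7 / 9.5
X = 0.0737


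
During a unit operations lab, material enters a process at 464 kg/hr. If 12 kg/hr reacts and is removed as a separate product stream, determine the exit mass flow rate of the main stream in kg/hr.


Steady-state mass balance on the main outlet: F_out = F_in - F_removed
F_out = 464 - 12
F_out = 452 kg/hr
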